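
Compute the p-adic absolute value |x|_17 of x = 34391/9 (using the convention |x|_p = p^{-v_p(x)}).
|34391/9|_17 = 1/4913

Step 1 — compute v_17(x) by factoring powers of 17 out of the numerator and denominator: v_17(34391/9) = 3. Step 2 — apply |x|_p = p^{-v_p(x)} = 17^{-3} = 1/4913.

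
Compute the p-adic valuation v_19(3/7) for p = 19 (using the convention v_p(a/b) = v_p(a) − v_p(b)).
v_19(3/7) = 0

Factor powers of 19 from the numerator and denominator of the reduced fraction: 3 = 19^0 · 3 and 7 = 19^0 · 7. Apply v_p(a/b) = v_p(a) − v_p(b): v_19(3/7) = 0 − 0 = 0.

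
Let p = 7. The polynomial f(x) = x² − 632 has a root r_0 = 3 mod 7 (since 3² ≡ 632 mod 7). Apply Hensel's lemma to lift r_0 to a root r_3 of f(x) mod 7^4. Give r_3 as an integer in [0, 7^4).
r_3 = 2075 (mod 2401)

Hensel's recurrence: r_{i+1} = r_i − f(r_i)·(f′(r_i))^{-1} mod 7^{i+2}, with f′(x) = 2x. Iterate:
  r_0 = 3 (mod 7)
  r_1 = 17 (mod 49)
  r_2 = 17 (mod 343)
  r_3 = 2075 (mod 2401)
Final: r_3 = 2075, and one checks f(r_3) ≡ 0 mod 7^4.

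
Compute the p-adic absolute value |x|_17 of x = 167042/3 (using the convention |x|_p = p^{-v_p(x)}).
|167042/3|_17 = 1/83521

Step 1 — compute v_17(x) by factoring powers of 17 out of the numerator and denominator: v_17(167042/3) = 4. Step 2 — apply |x|_p = p^{-v_p(x)} = 17^{-4} = 1/83521.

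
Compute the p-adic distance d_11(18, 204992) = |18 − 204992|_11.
d_11(18, 204992) = 1/14641

Step 1 — x − y = 18 − 204992 = -204974. Step 2 — v_11(-204974) = 4 (factor: -204974 = −(11^4 · 14); the sign does not affect v_p). Step 3 — |x − y|_11 = 11^{-4} = 1/14641.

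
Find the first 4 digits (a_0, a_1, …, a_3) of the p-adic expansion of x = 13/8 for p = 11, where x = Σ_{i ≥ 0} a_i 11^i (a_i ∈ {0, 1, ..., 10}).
(a_0, …, a_3) = (3, 4, 1, 4)

v_11(13/8) = 0 (numerator and denominator both coprime to 11), so x ∈ ℤ_11^×. Compute digits iteratively via a_i = x_i mod 11, x_{i+1} = (x_i − a_i)/11, with x_0 = x:
  x_0 = 13/8;  a_0 = 3;  x_1 = (x_0 − 3)/11 = -1/8
  x_1 = -1/8;  a_1 = 4;  x_2 = (x_1 − 4)/11 = -3/8
  x_2 = -3/8;  a_2 = 1;  x_3 = (x_2 − 1)/11 = -1/8
  x_3 = -1/8;  a_3 = 4;  x_4 = (x_3 − 4)/11 = -3/8
Digits: (3, 4, 1, 4).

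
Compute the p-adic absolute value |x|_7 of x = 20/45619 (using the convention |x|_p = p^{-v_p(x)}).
|20/45619|_7 = 2401

Step 1 — compute v_7(x) by factoring powers of 7 out of the numerator and denominator: v_7(20/45619) = -4. Step 2 — apply |x|_p = p^{-v_p(x)} = 7^{4} = 2401.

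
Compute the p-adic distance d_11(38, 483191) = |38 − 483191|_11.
d_11(38, 483191) = 1/161051

Step 1 — x − y = 38 − 483191 = -483153. Step 2 — v_11(-483153) = 5 (factor: -483153 = −(11^5 · 3); the sign does not affect v_p). Step 3 — |x − y|_11 = 11^{-5} = 1/161051.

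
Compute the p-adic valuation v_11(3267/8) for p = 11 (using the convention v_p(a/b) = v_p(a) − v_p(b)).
v_11(3267/8) = 2

Factor powers of 11 from the numerator and denominator of the reduced fraction: 3267 = 11^2 · 27 and 8 = 11^0 · 8. Apply v_p(a/b) = v_p(a) − v_p(b): v_11(3267/8) = 2 − 0 = 2.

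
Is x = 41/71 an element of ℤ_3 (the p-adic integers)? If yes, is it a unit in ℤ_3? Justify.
x ∈ ℤ_3^× (unit); v_3(x) = 0

ℤ_3 = {x ∈ ℚ_3 : v_3(x) ≥ 0} and ℤ_3^× = {x ∈ ℤ_3 : v_3(x) = 0}. Here v_3(41/71) = v_3(num) − v_3(den) = 0; compare against these criteria.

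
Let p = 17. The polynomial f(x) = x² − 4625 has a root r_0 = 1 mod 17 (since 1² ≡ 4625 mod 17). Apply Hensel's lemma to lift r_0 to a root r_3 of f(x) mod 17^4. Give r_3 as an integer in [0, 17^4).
r_3 = 2313 (mod 83521)

Hensel's recurrence: r_{i+1} = r_i − f(r_i)·(f′(r_i))^{-1} mod 17^{i+2}, with f′(x) = 2x. Iterate:
  r_0 = 1 (mod 17)
  r_1 = 1 (mod 289)
  r_2 = 2313 (mod 4913)
  r_3 = 2313 (mod 83521)
Final: r_3 = 2313, and one checks f(r_3) ≡ 0 mod 17^4.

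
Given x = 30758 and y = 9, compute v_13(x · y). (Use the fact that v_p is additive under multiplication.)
v_13(276822) = 3

v_p(x) = 3 (factor: 30758 = 13^3 · 14); v_p(y) = 0 (factor: 9 = 13^0 · 9). Additivity: v_p(xy) = v_p(x) + v_p(y) = 3 + 0 = 3. (Direct check: xy = 276822 = 13^3 · (126).)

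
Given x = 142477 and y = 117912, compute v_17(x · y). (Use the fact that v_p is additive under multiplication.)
v_17(16799748024) = 6

v_p(x) = 3 (factor: 142477 = 17^3 · 29); v_p(y) = 3 (factor: 117912 = 17^3 · 24). Additivity: v_p(xy) = v_p(x) + v_p(y) = 3 + 3 = 6. (Direct check: xy = 16799748024 = 17^6 · (696).)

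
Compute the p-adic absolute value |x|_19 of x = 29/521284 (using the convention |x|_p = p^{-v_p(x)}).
|29/521284|_19 = 130321

Step 1 — compute v_19(x) by factoring powers of 19 out of the numerator and denominator: v_19(29/521284) = -4. Step 2 — apply |x|_p = p^{-v_p(x)} = 19^{4} = 130321.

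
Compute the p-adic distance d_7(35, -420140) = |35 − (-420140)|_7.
d_7(35, -420140) = 1/16807

Step 1 — x − y = 35 − (-420140) = 420175. Step 2 — v_7(420175) = 5 (factor: 420175 = (7^5 · 25); the sign does not affect v_p). Step 3 — |x − y|_7 = 7^{-5} = 1/16807.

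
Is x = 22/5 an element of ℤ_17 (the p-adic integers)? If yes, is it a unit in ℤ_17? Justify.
x ∈ ℤ_17^× (unit); v_17(x) = 0

ℤ_17 = {x ∈ ℚ_17 : v_17(x) ≥ 0} and ℤ_17^× = {x ∈ ℤ_17 : v_17(x) = 0}. Here v_17(22/5) = v_17(num) − v_17(den) = 0; compare against these criteria.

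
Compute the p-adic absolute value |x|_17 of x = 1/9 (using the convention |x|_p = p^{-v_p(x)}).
|1/9|_17 = 1

Step 1 — compute v_17(x) by factoring powers of 17 out of the numerator and denominator: v_17(1/9) = 0. Step 2 — apply |x|_p = p^{-v_p(x)} = 17^{0} = 1.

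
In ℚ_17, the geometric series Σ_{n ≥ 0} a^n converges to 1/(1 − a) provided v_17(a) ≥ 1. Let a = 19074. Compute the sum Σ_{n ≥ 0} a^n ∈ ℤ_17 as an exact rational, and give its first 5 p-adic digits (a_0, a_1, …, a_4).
Σ a^n = 1/(1 − a) = -1/19073;  first 5 digits = (1, 0, 15, 3, 4)

v_17(a) = 2 ≥ 1, so the series converges in ℤ_17 to 1/(1 − a) = 1/(1 − 19074) = -1/19073. Expand this rational in ℤ_17: compute digits iteratively via d_i = x_i mod 17, x_{i+1} = (x_i − d_i)/17. The first 5 digits are (1, 0, 15, 3, 4).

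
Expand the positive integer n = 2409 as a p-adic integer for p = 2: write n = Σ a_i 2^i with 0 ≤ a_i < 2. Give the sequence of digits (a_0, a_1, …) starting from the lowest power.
(a_0, a_1, …) = (1, 0, 0, 1, 0, 1, 1, 0, 1, 0, 0, 1)

Repeated division by 2 gives the digits low-to-high: 2409 = 1 + 1·2^3 + 1·2^5 + 1·2^6 + 1·2^8 + 1·2^11. Digit sequence: (1, 0, 0, 1, 0, 1, 1, 0, 1, 0, 0, 1).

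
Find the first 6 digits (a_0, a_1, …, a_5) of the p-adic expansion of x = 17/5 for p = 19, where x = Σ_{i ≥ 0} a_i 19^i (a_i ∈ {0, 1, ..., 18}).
(a_0, …, a_5) = (11, 11, 7, 11, 7, 11)

v_19(17/5) = 0 (numerator and denominator both coprime to 19), so x ∈ ℤ_19^×. Compute digits iteratively via a_i = x_i mod 19, x_{i+1} = (x_i − a_i)/19, with x_0 = x:
  x_0 = 17/5;  a_0 = 11;  x_1 = (x_0 − 11)/19 = -2/5
  x_1 = -2/5;  a_1 = 11;  x_2 = (x_1 − 11)/19 = -3/5
  x_2 = -3/5;  a_2 = 7;  x_3 = (x_2 − 7)/19 = -2/5
  x_3 = -2/5;  a_3 = 11;  x_4 = (x_3 − 11)/19 = -3/5
  x_4 = -3/5;  a_4 = 7;  x_5 = (x_4 − 7)/19 = -2/5
  x_5 = -2/5;  a_5 = 11;  x_6 = (x_5 − 11)/19 = -3/5
Digits: (11, 11, 7, 11, 7, 11).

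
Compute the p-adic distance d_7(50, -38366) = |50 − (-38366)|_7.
d_7(50, -38366) = 1/2401

Step 1 — x − y = 50 − (-38366) = 38416. Step 2 — v_7(38416) = 4 (factor: 38416 = (7^4 · 16); the sign does not affect v_p). Step 3 — |x − y|_7 = 7^{-4} = 1/2401.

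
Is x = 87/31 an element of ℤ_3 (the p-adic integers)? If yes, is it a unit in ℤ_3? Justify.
x ∈ ℤ_3 but not a unit; v_3(x) = 1 > 0

ℤ_3 = {x ∈ ℚ_3 : v_3(x) ≥ 0} and ℤ_3^× = {x ∈ ℤ_3 : v_3(x) = 0}. Here v_3(87/31) = v_3(num) − v_3(den) = 1; compare against these criteria.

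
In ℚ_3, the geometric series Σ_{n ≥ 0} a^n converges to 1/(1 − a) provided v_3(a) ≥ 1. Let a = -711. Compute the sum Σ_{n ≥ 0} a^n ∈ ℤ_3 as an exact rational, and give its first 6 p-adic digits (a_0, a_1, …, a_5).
Σ a^n = 1/(1 − a) = 1/712;  first 6 digits = (1, 0, 2, 0, 1, 1)

v_3(a) = 2 ≥ 1, so the series converges in ℤ_3 to 1/(1 − a) = 1/(1 − (-711)) = 1/712. Expand this rational in ℤ_3: compute digits iteratively via d_i = x_i mod 3, x_{i+1} = (x_i − d_i)/3. The first 6 digits are (1, 0, 2, 0, 1, 1).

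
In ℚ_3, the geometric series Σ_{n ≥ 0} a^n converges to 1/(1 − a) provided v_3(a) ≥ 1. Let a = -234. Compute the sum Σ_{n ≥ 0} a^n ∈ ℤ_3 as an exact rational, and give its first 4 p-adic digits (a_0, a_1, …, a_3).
Σ a^n = 1/(1 − a) = 1/235;  first 4 digits = (1, 0, 1, 0)

v_3(a) = 2 ≥ 1, so the series converges in ℤ_3 to 1/(1 − a) = 1/(1 − (-234)) = 1/235. Expand this rational in ℤ_3: compute digits iteratively via d_i = x_i mod 3, x_{i+1} = (x_i − d_i)/3. The first 4 digits are (1, 0, 1, 0).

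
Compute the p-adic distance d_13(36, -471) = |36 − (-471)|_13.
d_13(36, -471) = 1/169

Step 1 — x − y = 36 − (-471) = 507. Step 2 — v_13(507) = 2 (factor: 507 = (13^2 · 3); the sign does not affect v_p). Step 3 — |x − y|_13 = 13^{-2} = 1/169.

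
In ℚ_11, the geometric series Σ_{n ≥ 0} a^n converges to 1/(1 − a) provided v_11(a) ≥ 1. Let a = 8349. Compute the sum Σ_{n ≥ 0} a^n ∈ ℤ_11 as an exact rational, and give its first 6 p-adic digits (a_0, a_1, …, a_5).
Σ a^n = 1/(1 − a) = -1/8348;  first 6 digits = (1, 0, 3, 6, 9, 3)

v_11(a) = 2 ≥ 1, so the series converges in ℤ_11 to 1/(1 − a) = 1/(1 − 8349) = -1/8348. Expand this rational in ℤ_11: compute digits iteratively via d_i = x_i mod 11, x_{i+1} = (x_i − d_i)/11. The first 6 digits are (1, 0, 3, 6, 9, 3).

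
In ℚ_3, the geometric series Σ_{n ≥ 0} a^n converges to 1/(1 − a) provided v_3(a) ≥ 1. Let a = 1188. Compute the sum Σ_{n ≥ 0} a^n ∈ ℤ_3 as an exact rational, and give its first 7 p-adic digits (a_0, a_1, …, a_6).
Σ a^n = 1/(1 − a) = -1/1187;  first 7 digits = (1, 0, 0, 2, 2, 1, 2)

v_3(a) = 3 ≥ 1, so the series converges in ℤ_3 to 1/(1 − a) = 1/(1 − 1188) = -1/1187. Expand this rational in ℤ_3: compute digits iteratively via d_i = x_i mod 3, x_{i+1} = (x_i − d_i)/3. The first 7 digits are (1, 0, 0, 2, 2, 1, 2).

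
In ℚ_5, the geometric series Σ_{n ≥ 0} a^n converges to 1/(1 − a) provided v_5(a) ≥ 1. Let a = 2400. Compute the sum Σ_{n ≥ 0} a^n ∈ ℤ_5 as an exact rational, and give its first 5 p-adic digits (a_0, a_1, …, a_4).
Σ a^n = 1/(1 − a) = -1/2399;  first 5 digits = (1, 0, 1, 4, 4)

v_5(a) = 2 ≥ 1, so the series converges in ℤ_5 to 1/(1 − a) = 1/(1 − 2400) = -1/2399. Expand this rational in ℤ_5: compute digits iteratively via d_i = x_i mod 5, x_{i+1} = (x_i − d_i)/5. The first 5 digits are (1, 0, 1, 4, 4).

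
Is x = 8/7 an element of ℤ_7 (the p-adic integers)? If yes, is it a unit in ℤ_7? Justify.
x ∉ ℤ_7 (v_7(x) = -1 < 0)

ℤ_7 = {x ∈ ℚ_7 : v_7(x) ≥ 0} and ℤ_7^× = {x ∈ ℤ_7 : v_7(x) = 0}. Here v_7(8/7) = v_7(num) − v_7(den) = -1; compare against these criteria.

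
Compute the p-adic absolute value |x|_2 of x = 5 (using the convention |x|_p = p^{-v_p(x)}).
|5|_2 = 1

Step 1 — compute v_2(x) by factoring powers of 2 out of the numerator and denominator: v_2(5) = 0. Step 2 — apply |x|_p = p^{-v_p(x)} = 2^{0} = 1.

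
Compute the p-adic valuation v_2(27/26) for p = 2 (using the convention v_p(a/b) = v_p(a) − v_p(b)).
v_2(27/26) = -1

Factor powers of 2 from the numerator and denominator of the reduced fraction: 27 = 2^0 · 27 and 26 = 2^1 · 13. Apply v_p(a/b) = v_p(a) − v_p(b): v_2(27/26) = 0 − 1 = -1.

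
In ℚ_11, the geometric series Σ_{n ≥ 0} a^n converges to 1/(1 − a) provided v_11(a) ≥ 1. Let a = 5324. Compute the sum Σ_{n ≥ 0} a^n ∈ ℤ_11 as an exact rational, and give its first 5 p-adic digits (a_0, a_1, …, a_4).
Σ a^n = 1/(1 − a) = -1/5323;  first 5 digits = (1, 0, 0, 4, 0)

v_11(a) = 3 ≥ 1, so the series converges in ℤ_11 to 1/(1 − a) = 1/(1 − 5324) = -1/5323. Expand this rational in ℤ_11: compute digits iteratively via d_i = x_i mod 11, x_{i+1} = (x_i − d_i)/11. The first 5 digits are (1, 0, 0, 4, 0).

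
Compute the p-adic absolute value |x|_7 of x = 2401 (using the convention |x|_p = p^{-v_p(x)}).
|2401|_7 = 1/2401

Step 1 — compute v_7(x) by factoring powers of 7 out of the numerator and denominator: v_7(2401) = 4. Step 2 — apply |x|_p = p^{-v_p(x)} = 7^{-4} = 1/2401.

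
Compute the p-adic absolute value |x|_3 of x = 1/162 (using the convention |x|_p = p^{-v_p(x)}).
|1/162|_3 = 81

Step 1 — compute v_3(x) by factoring powers of 3 out of the numerator and denominator: v_3(1/162) = -4. Step 2 — apply |x|_p = p^{-v_p(x)} = 3^{4} = 81.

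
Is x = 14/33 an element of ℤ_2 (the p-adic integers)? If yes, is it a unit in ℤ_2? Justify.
x ∈ ℤ_2 but not a unit; v_2(x) = 1 > 0

ℤ_2 = {x ∈ ℚ_2 : v_2(x) ≥ 0} and ℤ_2^× = {x ∈ ℤ_2 : v_2(x) = 0}. Here v_2(14/33) = v_2(num) − v_2(den) = 1; compare against these criteria.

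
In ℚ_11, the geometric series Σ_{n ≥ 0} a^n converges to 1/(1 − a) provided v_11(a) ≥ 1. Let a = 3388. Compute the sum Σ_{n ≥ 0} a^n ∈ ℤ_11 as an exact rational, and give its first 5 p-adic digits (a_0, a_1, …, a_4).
Σ a^n = 1/(1 − a) = -1/3387;  first 5 digits = (1, 0, 6, 2, 3)

v_11(a) = 2 ≥ 1, so the series converges in ℤ_11 to 1/(1 − a) = 1/(1 − 3388) = -1/3387. Expand this rational in ℤ_11: compute digits iteratively via d_i = x_i mod 11, x_{i+1} = (x_i − d_i)/11. The first 5 digits are (1, 0, 6, 2, 3).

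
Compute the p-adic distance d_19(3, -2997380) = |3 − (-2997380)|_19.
d_19(3, -2997380) = 1/130321

Step 1 — x − y = 3 − (-2997380) = 2997383. Step 2 — v_19(2997383) = 4 (factor: 2997383 = (19^4 · 23); the sign does not affect v_p). Step 3 — |x − y|_19 = 19^{-4} = 1/130321.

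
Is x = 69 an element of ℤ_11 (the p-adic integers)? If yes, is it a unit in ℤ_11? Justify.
x ∈ ℤ_11^× (unit); v_11(x) = 0

ℤ_11 = {x ∈ ℚ_11 : v_11(x) ≥ 0} and ℤ_11^× = {x ∈ ℤ_11 : v_11(x) = 0}. Here v_11(69) = v_11(num) − v_11(den) = 0; compare against these criteria.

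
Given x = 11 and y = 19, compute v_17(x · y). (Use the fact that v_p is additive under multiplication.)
v_17(209) = 0

v_p(x) = 0 (factor: 11 = 17^0 · 11); v_p(y) = 0 (factor: 19 = 17^0 · 19). Additivity: v_p(xy) = v_p(x) + v_p(y) = 0 + 0 = 0. (Direct check: xy = 209 = 17^0 · (209).)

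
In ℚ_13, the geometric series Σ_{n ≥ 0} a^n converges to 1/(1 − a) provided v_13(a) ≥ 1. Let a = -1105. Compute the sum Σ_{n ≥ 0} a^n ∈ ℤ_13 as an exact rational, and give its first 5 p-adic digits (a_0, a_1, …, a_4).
Σ a^n = 1/(1 − a) = 1/1106;  first 5 digits = (1, 6, 3, 4, 1)

v_13(a) = 1 ≥ 1, so the series converges in ℤ_13 to 1/(1 − a) = 1/(1 − (-1105)) = 1/1106. Expand this rational in ℤ_13: compute digits iteratively via d_i = x_i mod 13, x_{i+1} = (x_i − d_i)/13. The first 5 digits are (1, 6, 3, 4, 1).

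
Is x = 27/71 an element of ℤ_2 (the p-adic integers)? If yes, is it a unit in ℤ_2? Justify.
x ∈ ℤ_2^× (unit); v_2(x) = 0

ℤ_2 = {x ∈ ℚ_2 : v_2(x) ≥ 0} and ℤ_2^× = {x ∈ ℤ_2 : v_2(x) = 0}. Here v_2(27/71) = v_2(num) − v_2(den) = 0; compare against these criteria.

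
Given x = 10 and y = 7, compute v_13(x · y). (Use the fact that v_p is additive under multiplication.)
v_13(70) = 0

v_p(x) = 0 (factor: 10 = 13^0 · 10); v_p(y) = 0 (factor: 7 = 13^0 · 7). Additivity: v_p(xy) = v_p(x) + v_p(y) = 0 + 0 = 0. (Direct check: xy = 70 = 13^0 · (70).)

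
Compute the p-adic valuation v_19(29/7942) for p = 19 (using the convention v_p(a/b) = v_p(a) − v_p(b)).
v_19(29/7942) = -2

Factor powers of 19 from the numerator and denominator of the reduced fraction: 29 = 19^0 · 29 and 7942 = 19^2 · 22. Apply v_p(a/b) = v_p(a) − v_p(b): v_19(29/7942) = 0 − 2 = -2.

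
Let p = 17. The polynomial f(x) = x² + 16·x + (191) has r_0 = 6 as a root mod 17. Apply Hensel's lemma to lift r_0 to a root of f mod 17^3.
r_2 = 1553 (mod 4913)

Hensel: r_{i+1} = r_i − f(r_i)·(f′(r_i))^{-1} mod 17^{i+2}, f′(x) = 2x + 16. Iterate:
  r_0 = 6 (mod 17)
  r_1 = 108 (mod 289)
  r_2 = 1553 (mod 4913)
Final: r = 1553 satisfies f(r) ≡ 0 mod 17^3.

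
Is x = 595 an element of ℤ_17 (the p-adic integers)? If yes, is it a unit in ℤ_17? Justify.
x ∈ ℤ_17 but not a unit; v_17(x) = 1 > 0

ℤ_17 = {x ∈ ℚ_17 : v_17(x) ≥ 0} and ℤ_17^× = {x ∈ ℤ_17 : v_17(x) = 0}. Here v_17(595) = v_17(num) − v_17(den) = 1; compare against these criteria.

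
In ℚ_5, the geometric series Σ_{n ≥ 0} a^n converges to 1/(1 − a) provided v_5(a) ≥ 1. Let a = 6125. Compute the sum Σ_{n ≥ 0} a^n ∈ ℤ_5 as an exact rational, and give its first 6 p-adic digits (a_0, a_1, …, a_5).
Σ a^n = 1/(1 − a) = -1/6124;  first 6 digits = (1, 0, 0, 4, 4, 1)

v_5(a) = 3 ≥ 1, so the series converges in ℤ_5 to 1/(1 − a) = 1/(1 − 6125) = -1/6124. Expand this rational in ℤ_5: compute digits iteratively via d_i = x_i mod 5, x_{i+1} = (x_i − d_i)/5. The first 6 digits are (1, 0, 0, 4, 4, 1).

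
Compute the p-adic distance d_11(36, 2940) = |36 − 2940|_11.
d_11(36, 2940) = 1/121

Step 1 — x − y = 36 − 2940 = -2904. Step 2 — v_11(-2904) = 2 (factor: -2904 = −(11^2 · 24); the sign does not affect v_p). Step 3 — |x − y|_11 = 11^{-2} = 1/121.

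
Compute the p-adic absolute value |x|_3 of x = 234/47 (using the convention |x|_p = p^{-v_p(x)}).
|234/47|_3 = 1/9

Step 1 — compute v_3(x) by factoring powers of 3 out of the numerator and denominator: v_3(234/47) = 2. Step 2 — apply |x|_p = p^{-v_p(x)} = 3^{-2} = 1/9.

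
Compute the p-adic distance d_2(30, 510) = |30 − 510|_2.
d_2(30, 510) = 1/32

Step 1 — x − y = 30 − 510 = -480. Step 2 — v_2(-480) = 5 (factor: -480 = −(2^5 · 15); the sign does not affect v_p). Step 3 — |x − y|_2 = 2^{-5} = 1/32.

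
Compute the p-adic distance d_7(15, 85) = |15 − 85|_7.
d_7(15, 85) = 1/7

Step 1 — x − y = 15 − 85 = -70. Step 2 — v_7(-70) = 1 (factor: -70 = −(7^1 · 10); the sign does not affect v_p). Step 3 — |x − y|_7 = 7^{-1} = 1/7.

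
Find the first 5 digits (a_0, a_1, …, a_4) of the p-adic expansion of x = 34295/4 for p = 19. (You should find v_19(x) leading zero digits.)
(a_0, …, a_4) = (0, 0, 0, 6, 14)

v_19(34295/4) = 3, so a_0 = ... = a_2 = 0. Factor out: x = 19^3 · u with u = 5/4 a unit in ℤ_19. Expand u iteratively via a_{v+i} = u_i mod 19, u_{i+1} = (u_i − a_{v+i})/19:
  u_0 = 5/4;  a_3 = 6;  u_1 = (u_0 − 6)/19 = -1/4
  u_1 = -1/4;  a_4 = 14;  u_2 = (u_1 − 14)/19 = -3/4
Digits: (0, 0, 0, 6, 14).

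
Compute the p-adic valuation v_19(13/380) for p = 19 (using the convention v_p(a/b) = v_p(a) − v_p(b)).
v_19(13/380) = -1

Factor powers of 19 from the numerator and denominator of the reduced fraction: 13 = 19^0 · 13 and 380 = 19^1 · 20. Apply v_p(a/b) = v_p(a) − v_p(b): v_19(13/380) = 0 − 1 = -1.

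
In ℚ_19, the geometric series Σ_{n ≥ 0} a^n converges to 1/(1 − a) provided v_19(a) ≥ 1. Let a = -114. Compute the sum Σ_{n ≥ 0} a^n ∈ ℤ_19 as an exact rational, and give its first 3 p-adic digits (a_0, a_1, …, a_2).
Σ a^n = 1/(1 − a) = 1/115;  first 3 digits = (1, 13, 16)

v_19(a) = 1 ≥ 1, so the series converges in ℤ_19 to 1/(1 − a) = 1/(1 − (-114)) = 1/115. Expand this rational in ℤ_19: compute digits iteratively via d_i = x_i mod 19, x_{i+1} = (x_i − d_i)/19. The first 3 digits are (1, 13, 16).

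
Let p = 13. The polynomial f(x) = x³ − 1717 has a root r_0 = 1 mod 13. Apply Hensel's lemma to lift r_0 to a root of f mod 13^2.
r_1 = 66 (mod 169)

Hensel: r_{i+1} = r_i − f(r_i)/f′(r_i) mod 13^{i+2}, where f′(x) = 3x². Iterate:
  r_0 = 1 (mod 13)
  r_1 = 66 (mod 169)
Final: r = 66 with f(r) ≡ 0 mod 13^2.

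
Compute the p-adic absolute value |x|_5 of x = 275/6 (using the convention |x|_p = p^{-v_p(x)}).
|275/6|_5 = 1/25

Step 1 — compute v_5(x) by factoring powers of 5 out of the numerator and denominator: v_5(275/6) = 2. Step 2 — apply |x|_p = p^{-v_p(x)} = 5^{-2} = 1/25.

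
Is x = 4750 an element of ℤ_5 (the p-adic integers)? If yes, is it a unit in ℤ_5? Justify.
x ∈ ℤ_5 but not a unit; v_5(x) = 3 > 0

ℤ_5 = {x ∈ ℚ_5 : v_5(x) ≥ 0} and ℤ_5^× = {x ∈ ℤ_5 : v_5(x) = 0}. Here v_5(4750) = v_5(num) − v_5(den) = 3; compare against these criteria.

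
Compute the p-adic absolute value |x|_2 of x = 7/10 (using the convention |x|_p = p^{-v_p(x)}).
|7/10|_2 = 2

Step 1 — compute v_2(x) by factoring powers of 2 out of the numerator and denominator: v_2(7/10) = -1. Step 2 — apply |x|_p = p^{-v_p(x)} = 2^{1} = 2.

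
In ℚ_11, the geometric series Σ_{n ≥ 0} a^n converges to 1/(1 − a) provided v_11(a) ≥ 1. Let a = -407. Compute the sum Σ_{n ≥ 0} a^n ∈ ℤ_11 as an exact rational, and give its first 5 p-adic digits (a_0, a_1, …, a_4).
Σ a^n = 1/(1 − a) = 1/408;  first 5 digits = (1, 7, 1, 5, 7)

v_11(a) = 1 ≥ 1, so the series converges in ℤ_11 to 1/(1 − a) = 1/(1 − (-407)) = 1/408. Expand this rational in ℤ_11: compute digits iteratively via d_i = x_i mod 11, x_{i+1} = (x_i − d_i)/11. The first 5 digits are (1, 7, 1, 5, 7).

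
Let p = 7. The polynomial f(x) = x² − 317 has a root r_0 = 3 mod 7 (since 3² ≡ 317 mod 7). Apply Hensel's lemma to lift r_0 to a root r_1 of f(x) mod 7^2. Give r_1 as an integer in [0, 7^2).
r_1 = 38 (mod 49)

Hensel's recurrence: r_{i+1} = r_i − f(r_i)·(f′(r_i))^{-1} mod 7^{i+2}, with f′(x) = 2x. Iterate:
  r_0 = 3 (mod 7)
  r_1 = 38 (mod 49)
Final: r_1 = 38, and one checks f(r_1) ≡ 0 mod 7^2.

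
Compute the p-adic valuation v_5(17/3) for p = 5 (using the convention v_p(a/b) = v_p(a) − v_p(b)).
v_5(17/3) = 0

Factor powers of 5 from the numerator and denominator of the reduced fraction: 17 = 5^0 · 17 and 3 = 5^0 · 3. Apply v_p(a/b) = v_p(a) − v_p(b): v_5(17/3) = 0 − 0 = 0.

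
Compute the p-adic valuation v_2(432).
v_2(432) = 4

v_2(n) is the largest exponent k such that 2^k divides n. Factor out: 432 = 2^4 · 27. (Sign doesn't affect v_p.) So v_2(432) = 4.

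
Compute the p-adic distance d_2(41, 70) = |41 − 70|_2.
d_2(41, 70) = 1

Step 1 — x − y = 41 − 70 = -29. Step 2 — v_2(-29) = 0 (factor: -29 = −(2^0 · 29); the sign does not affect v_p). Step 3 — |x − y|_2 = 2^{0} = 1.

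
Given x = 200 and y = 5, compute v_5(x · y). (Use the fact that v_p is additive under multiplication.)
v_5(1000) = 3

v_p(x) = 2 (factor: 200 = 5^2 · 8); v_p(y) = 1 (factor: 5 = 5^1 · 1). Additivity: v_p(xy) = v_p(x) + v_p(y) = 2 + 1 = 3. (Direct check: xy = 1000 = 5^3 · (8).)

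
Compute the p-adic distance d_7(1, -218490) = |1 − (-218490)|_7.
d_7(1, -218490) = 1/16807

Step 1 — x − y = 1 − (-218490) = 218491. Step 2 — v_7(218491) = 5 (factor: 218491 = (7^5 · 13); the sign does not affect v_p). Step 3 — |x − y|_7 = 7^{-5} = 1/16807.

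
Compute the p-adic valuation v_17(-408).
v_17(-408) = 1

v_17(n) is the largest exponent k such that 17^k divides n. Factor out: -408 = -17^1 · 24. (Sign doesn't affect v_p.) So v_17(-408) = 1.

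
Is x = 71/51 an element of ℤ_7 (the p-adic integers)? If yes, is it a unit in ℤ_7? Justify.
x ∈ ℤ_7^× (unit); v_7(x) = 0

ℤ_7 = {x ∈ ℚ_7 : v_7(x) ≥ 0} and ℤ_7^× = {x ∈ ℤ_7 : v_7(x) = 0}. Here v_7(71/51) = v_7(num) − v_7(den) = 0; compare against these criteria.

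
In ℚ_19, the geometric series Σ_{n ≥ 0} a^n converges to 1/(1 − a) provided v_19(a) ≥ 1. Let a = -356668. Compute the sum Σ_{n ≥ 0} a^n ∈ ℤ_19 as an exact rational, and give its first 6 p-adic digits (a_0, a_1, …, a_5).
Σ a^n = 1/(1 − a) = 1/356669;  first 6 digits = (1, 0, 0, 5, 16, 18)

v_19(a) = 3 ≥ 1, so the series converges in ℤ_19 to 1/(1 − a) = 1/(1 − (-356668)) = 1/356669. Expand this rational in ℤ_19: compute digits iteratively via d_i = x_i mod 19, x_{i+1} = (x_i − d_i)/19. The first 6 digits are (1, 0, 0, 5, 16, 18).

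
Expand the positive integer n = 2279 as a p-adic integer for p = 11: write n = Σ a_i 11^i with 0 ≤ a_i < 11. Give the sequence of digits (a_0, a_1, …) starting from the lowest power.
(a_0, a_1, …) = (2, 9, 7, 1)

Repeated division by 11 gives the digits low-to-high: 2279 = 2 + 9·11^1 + 7·11^2 + 1·11^3. Digit sequence: (2, 9, 7, 1).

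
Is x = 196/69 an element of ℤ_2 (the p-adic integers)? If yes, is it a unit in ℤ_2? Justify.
x ∈ ℤ_2 but not a unit; v_2(x) = 2 > 0

ℤ_2 = {x ∈ ℚ_2 : v_2(x) ≥ 0} and ℤ_2^× = {x ∈ ℤ_2 : v_2(x) = 0}. Here v_2(196/69) = v_2(num) − v_2(den) = 2; compare against these criteria.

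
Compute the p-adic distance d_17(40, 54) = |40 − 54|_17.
d_17(40, 54) = 1

Step 1 — x − y = 40 − 54 = -14. Step 2 — v_17(-14) = 0 (factor: -14 = −(17^0 · 14); the sign does not affect v_p). Step 3 — |x − y|_17 = 17^{0} = 1.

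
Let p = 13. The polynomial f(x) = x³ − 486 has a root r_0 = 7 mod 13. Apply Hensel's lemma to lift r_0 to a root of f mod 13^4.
r_3 = 19689 (mod 28561)

Hensel: r_{i+1} = r_i − f(r_i)/f′(r_i) mod 13^{i+2}, where f′(x) = 3x². Iterate:
  r_0 = 7 (mod 13)
  r_1 = 85 (mod 169)
  r_2 = 2113 (mod 2197)
  r_3 = 19689 (mod 28561)
Final: r = 19689 with f(r) ≡ 0 mod 13^4.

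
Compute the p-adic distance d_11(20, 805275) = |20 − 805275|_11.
d_11(20, 805275) = 1/161051

Step 1 — x − y = 20 − 805275 = -805255. Step 2 — v_11(-805255) = 5 (factor: -805255 = −(11^5 · 5); the sign does not affect v_p). Step 3 — |x − y|_11 = 11^{-5} = 1/161051.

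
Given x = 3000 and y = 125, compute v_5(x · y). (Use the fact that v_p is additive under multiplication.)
v_5(375000) = 6

v_p(x) = 3 (factor: 3000 = 5^3 · 24); v_p(y) = 3 (factor: 125 = 5^3 · 1). Additivity: v_p(xy) = v_p(x) + v_p(y) = 3 + 3 = 6. (Direct check: xy = 375000 = 5^6 · (24).)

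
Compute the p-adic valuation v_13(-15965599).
v_13(-15965599) = 5

v_13(n) is the largest exponent k such that 13^k divides n. Factor out: -15965599 = -13^5 · 43. (Sign doesn't affect v_p.) So v_13(-15965599) = 5.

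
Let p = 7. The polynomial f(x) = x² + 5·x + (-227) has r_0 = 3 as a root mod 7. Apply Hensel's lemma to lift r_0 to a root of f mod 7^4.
r_3 = 752 (mod 2401)

Hensel: r_{i+1} = r_i − f(r_i)·(f′(r_i))^{-1} mod 7^{i+2}, f′(x) = 2x + 5. Iterate:
  r_0 = 3 (mod 7)
  r_1 = 17 (mod 49)
  r_2 = 66 (mod 343)
  r_3 = 752 (mod 2401)
Final: r = 752 satisfies f(r) ≡ 0 mod 7^4.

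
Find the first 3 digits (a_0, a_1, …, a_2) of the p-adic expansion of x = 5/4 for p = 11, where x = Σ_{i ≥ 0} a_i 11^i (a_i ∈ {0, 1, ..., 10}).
(a_0, …, a_2) = (4, 8, 2)

v_11(5/4) = 0 (numerator and denominator both coprime to 11), so x ∈ ℤ_11^×. Compute digits iteratively via a_i = x_i mod 11, x_{i+1} = (x_i − a_i)/11, with x_0 = x:
  x_0 = 5/4;  a_0 = 4;  x_1 = (x_0 − 4)/11 = -1/4
  x_1 = -1/4;  a_1 = 8;  x_2 = (x_1 − 8)/11 = -3/4
  x_2 = -3/4;  a_2 = 2;  x_3 = (x_2 − 2)/11 = -1/4
Digits: (4, 8, 2).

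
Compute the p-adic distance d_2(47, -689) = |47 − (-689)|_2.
d_2(47, -689) = 1/32

Step 1 — x − y = 47 − (-689) = 736. Step 2 — v_2(736) = 5 (factor: 736 = (2^5 · 23); the sign does not affect v_p). Step 3 — |x − y|_2 = 2^{-5} = 1/32.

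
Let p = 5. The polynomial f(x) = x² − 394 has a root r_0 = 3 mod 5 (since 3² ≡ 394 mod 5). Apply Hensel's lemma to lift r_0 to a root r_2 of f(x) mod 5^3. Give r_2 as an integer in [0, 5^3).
r_2 = 113 (mod 125)

Hensel's recurrence: r_{i+1} = r_i − f(r_i)·(f′(r_i))^{-1} mod 5^{i+2}, with f′(x) = 2x. Iterate:
  r_0 = 3 (mod 5)
  r_1 = 13 (mod 25)
  r_2 = 113 (mod 125)
Final: r_2 = 113, and one checks f(r_2) ≡ 0 mod 5^3.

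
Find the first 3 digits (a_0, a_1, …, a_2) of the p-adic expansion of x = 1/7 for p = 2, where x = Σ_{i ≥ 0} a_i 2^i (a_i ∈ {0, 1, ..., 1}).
(a_0, …, a_2) = (1, 1, 1)

v_2(1/7) = 0 (numerator and denominator both coprime to 2), so x ∈ ℤ_2^×. Compute digits iteratively via a_i = x_i mod 2, x_{i+1} = (x_i − a_i)/2, with x_0 = x:
  x_0 = 1/7;  a_0 = 1;  x_1 = (x_0 − 1)/2 = -3/7
  x_1 = -3/7;  a_1 = 1;  x_2 = (x_1 − 1)/2 = -5/7
  x_2 = -5/7;  a_2 = 1;  x_3 = (x_2 − 1)/2 = -6/7
Digits: (1, 1, 1).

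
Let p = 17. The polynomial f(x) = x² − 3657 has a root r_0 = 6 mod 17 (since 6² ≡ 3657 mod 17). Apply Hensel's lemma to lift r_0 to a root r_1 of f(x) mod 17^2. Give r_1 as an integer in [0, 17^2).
r_1 = 91 (mod 289)

Hensel's recurrence: r_{i+1} = r_i − f(r_i)·(f′(r_i))^{-1} mod 17^{i+2}, with f′(x) = 2x. Iterate:
  r_0 = 6 (mod 17)
  r_1 = 91 (mod 289)
Final: r_1 = 91, and one checks f(r_1) ≡ 0 mod 17^2.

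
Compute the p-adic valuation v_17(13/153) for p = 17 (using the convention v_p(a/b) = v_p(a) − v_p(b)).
v_17(13/153) = -1

Factor powers of 17 from the numerator and denominator of the reduced fraction: 13 = 17^0 · 13 and 153 = 17^1 · 9. Apply v_p(a/b) = v_p(a) − v_p(b): v_17(13/153) = 0 − 1 = -1.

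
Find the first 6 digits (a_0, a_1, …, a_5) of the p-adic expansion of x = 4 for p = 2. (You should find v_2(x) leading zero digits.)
(a_0, …, a_5) = (0, 0, 1, 0, 0, 0)

v_2(4) = 2, so a_0 = ... = a_1 = 0. Factor out: x = 2^2 · u with u = 1 a unit in ℤ_2. Expand u iteratively via a_{v+i} = u_i mod 2, u_{i+1} = (u_i − a_{v+i})/2:
  u_0 = 1;  a_2 = 1;  u_1 = (u_0 − 1)/2 = 0
  u_1 = 0;  a_3 = 0;  u_2 = (u_1 − 0)/2 = 0
  u_2 = 0;  a_4 = 0;  u_3 = (u_2 − 0)/2 = 0
  u_3 = 0;  a_5 = 0;  u_4 = (u_3 − 0)/2 = 0
Digits: (0, 0, 1, 0, 0, 0).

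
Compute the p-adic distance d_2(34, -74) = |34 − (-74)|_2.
d_2(34, -74) = 1/4

Step 1 — x − y = 34 − (-74) = 108. Step 2 — v_2(108) = 2 (factor: 108 = (2^2 · 27); the sign does not affect v_p). Step 3 — |x − y|_2 = 2^{-2} = 1/4.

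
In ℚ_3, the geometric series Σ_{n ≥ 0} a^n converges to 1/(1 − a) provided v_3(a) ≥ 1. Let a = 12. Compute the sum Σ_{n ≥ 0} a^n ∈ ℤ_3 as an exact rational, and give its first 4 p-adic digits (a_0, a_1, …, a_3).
Σ a^n = 1/(1 − a) = -1/11;  first 4 digits = (1, 1, 2, 0)

v_3(a) = 1 ≥ 1, so the series converges in ℤ_3 to 1/(1 − a) = 1/(1 − 12) = -1/11. Expand this rational in ℤ_3: compute digits iteratively via d_i = x_i mod 3, x_{i+1} = (x_i − d_i)/3. The first 4 digits are (1, 1, 2, 0).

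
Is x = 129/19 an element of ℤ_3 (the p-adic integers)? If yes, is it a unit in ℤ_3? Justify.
x ∈ ℤ_3 but not a unit; v_3(x) = 1 > 0

ℤ_3 = {x ∈ ℚ_3 : v_3(x) ≥ 0} and ℤ_3^× = {x ∈ ℤ_3 : v_3(x) = 0}. Here v_3(129/19) = v_3(num) − v_3(den) = 1; compare against these criteria.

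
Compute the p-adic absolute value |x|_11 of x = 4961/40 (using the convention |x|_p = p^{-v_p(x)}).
|4961/40|_11 = 1/121

Step 1 — compute v_11(x) by factoring powers of 11 out of the numerator and denominator: v_11(4961/40) = 2. Step 2 — apply |x|_p = p^{-v_p(x)} = 11^{-2} = 1/121.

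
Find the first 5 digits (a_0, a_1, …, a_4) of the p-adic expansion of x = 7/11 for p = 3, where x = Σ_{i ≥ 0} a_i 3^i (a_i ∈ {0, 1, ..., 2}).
(a_0, …, a_4) = (2, 2, 0, 0, 1)

v_3(7/11) = 0 (numerator and denominator both coprime to 3), so x ∈ ℤ_3^×. Compute digits iteratively via a_i = x_i mod 3, x_{i+1} = (x_i − a_i)/3, with x_0 = x:
  x_0 = 7/11;  a_0 = 2;  x_1 = (x_0 − 2)/3 = -5/11
  x_1 = -5/11;  a_1 = 2;  x_2 = (x_1 − 2)/3 = -9/11
  x_2 = -9/11;  a_2 = 0;  x_3 = (x_2 − 0)/3 = -3/11
  x_3 = -3/11;  a_3 = 0;  x_4 = (x_3 − 0)/3 = -1/11
  x_4 = -1/11;  a_4 = 1;  x_5 = (x_4 − 1)/3 = -4/11
Digits: (2, 2, 0, 0, 1).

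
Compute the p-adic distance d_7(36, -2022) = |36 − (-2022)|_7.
d_7(36, -2022) = 1/343

Step 1 — x − y = 36 − (-2022) = 2058. Step 2 — v_7(2058) = 3 (factor: 2058 = (7^3 · 6); the sign does not affect v_p). Step 3 — |x − y|_7 = 7^{-3} = 1/343.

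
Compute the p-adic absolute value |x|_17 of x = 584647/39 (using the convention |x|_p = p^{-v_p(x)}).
|584647/39|_17 = 1/83521

Step 1 — compute v_17(x) by factoring powers of 17 out of the numerator and denominator: v_17(584647/39) = 4. Step 2 — apply |x|_p = p^{-v_p(x)} = 17^{-4} = 1/83521.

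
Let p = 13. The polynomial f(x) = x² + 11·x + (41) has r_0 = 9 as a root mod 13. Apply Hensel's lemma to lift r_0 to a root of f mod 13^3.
r_2 = 555 (mod 2197)

Hensel: r_{i+1} = r_i − f(r_i)·(f′(r_i))^{-1} mod 13^{i+2}, f′(x) = 2x + 11. Iterate:
  r_0 = 9 (mod 13)
  r_1 = 48 (mod 169)
  r_2 = 555 (mod 2197)
Final: r = 555 satisfies f(r) ≡ 0 mod 13^3.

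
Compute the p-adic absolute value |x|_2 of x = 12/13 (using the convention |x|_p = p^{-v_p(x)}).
|12/13|_2 = 1/4

Step 1 — compute v_2(x) by factoring powers of 2 out of the numerator and denominator: v_2(12/13) = 2. Step 2 — apply |x|_p = p^{-v_p(x)} = 2^{-2} = 1/4.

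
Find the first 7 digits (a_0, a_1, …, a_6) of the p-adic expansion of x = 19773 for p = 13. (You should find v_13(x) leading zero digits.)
(a_0, …, a_6) = (0, 0, 0, 9, 0, 0, 0)

v_13(19773) = 3, so a_0 = ... = a_2 = 0. Factor out: x = 13^3 · u with u = 9 a unit in ℤ_13. Expand u iteratively via a_{v+i} = u_i mod 13, u_{i+1} = (u_i − a_{v+i})/13:
  u_0 = 9;  a_3 = 9;  u_1 = (u_0 − 9)/13 = 0
  u_1 = 0;  a_4 = 0;  u_2 = (u_1 − 0)/13 = 0
  u_2 = 0;  a_5 = 0;  u_3 = (u_2 − 0)/13 = 0
  u_3 = 0;  a_6 = 0;  u_4 = (u_3 − 0)/13 = 0
Digits: (0, 0, 0, 9, 0, 0, 0).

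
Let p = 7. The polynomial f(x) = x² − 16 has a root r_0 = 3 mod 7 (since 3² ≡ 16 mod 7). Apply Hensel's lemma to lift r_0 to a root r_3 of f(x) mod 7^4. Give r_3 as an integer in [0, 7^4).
r_3 = 2397 (mod 2401)

Hensel's recurrence: r_{i+1} = r_i − f(r_i)·(f′(r_i))^{-1} mod 7^{i+2}, with f′(x) = 2x. Iterate:
  r_0 = 3 (mod 7)
  r_1 = 45 (mod 49)
  r_2 = 339 (mod 343)
  r_3 = 2397 (mod 2401)
Final: r_3 = 2397, and one checks f(r_3) ≡ 0 mod 7^4.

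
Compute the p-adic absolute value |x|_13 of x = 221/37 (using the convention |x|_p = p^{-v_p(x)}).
|221/37|_13 = 1/13

Step 1 — compute v_13(x) by factoring powers of 13 out of the numerator and denominator: v_13(221/37) = 1. Step 2 — apply |x|_p = p^{-v_p(x)} = 13^{-1} = 1/13.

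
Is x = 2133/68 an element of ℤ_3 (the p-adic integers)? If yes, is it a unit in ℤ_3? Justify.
x ∈ ℤ_3 but not a unit; v_3(x) = 3 > 0

ℤ_3 = {x ∈ ℚ_3 : v_3(x) ≥ 0} and ℤ_3^× = {x ∈ ℤ_3 : v_3(x) = 0}. Here v_3(2133/68) = v_3(num) − v_3(den) = 3; compare against these criteria.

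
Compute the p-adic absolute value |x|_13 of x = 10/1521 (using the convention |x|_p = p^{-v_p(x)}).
|10/1521|_13 = 169

Step 1 — compute v_13(x) by factoring powers of 13 out of the numerator and denominator: v_13(10/1521) = -2. Step 2 — apply |x|_p = p^{-v_p(x)} = 13^{2} = 169.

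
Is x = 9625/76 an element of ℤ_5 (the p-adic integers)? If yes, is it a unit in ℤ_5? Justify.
x ∈ ℤ_5 but not a unit; v_5(x) = 3 > 0

ℤ_5 = {x ∈ ℚ_5 : v_5(x) ≥ 0} and ℤ_5^× = {x ∈ ℤ_5 : v_5(x) = 0}. Here v_5(9625/76) = v_5(num) − v_5(den) = 3; compare against these criteria.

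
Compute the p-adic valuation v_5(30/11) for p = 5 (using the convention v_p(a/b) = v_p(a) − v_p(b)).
v_5(30/11) = 1

Factor powers of 5 from the numerator and denominator of the reduced fraction: 30 = 5^1 · 6 and 11 = 5^0 · 11. Apply v_p(a/b) = v_p(a) − v_p(b): v_5(30/11) = 1 − 0 = 1.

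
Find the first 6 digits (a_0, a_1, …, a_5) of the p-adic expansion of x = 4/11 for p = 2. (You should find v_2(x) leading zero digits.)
(a_0, …, a_5) = (0, 0, 1, 1, 0, 0)

v_2(4/11) = 2, so a_0 = ... = a_1 = 0. Factor out: x = 2^2 · u with u = 1/11 a unit in ℤ_2. Expand u iteratively via a_{v+i} = u_i mod 2, u_{i+1} = (u_i − a_{v+i})/2:
  u_0 = 1/11;  a_2 = 1;  u_1 = (u_0 − 1)/2 = -5/11
  u_1 = -5/11;  a_3 = 1;  u_2 = (u_1 − 1)/2 = -8/11
  u_2 = -8/11;  a_4 = 0;  u_3 = (u_2 − 0)/2 = -4/11
  u_3 = -4/11;  a_5 = 0;  u_4 = (u_3 − 0)/2 = -2/11
Digits: (0, 0, 1, 1, 0, 0).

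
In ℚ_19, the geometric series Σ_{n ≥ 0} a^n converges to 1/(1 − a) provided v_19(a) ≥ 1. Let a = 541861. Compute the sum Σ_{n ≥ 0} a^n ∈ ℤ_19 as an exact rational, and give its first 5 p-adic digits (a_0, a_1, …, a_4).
Σ a^n = 1/(1 − a) = -1/541860;  first 5 digits = (1, 0, 0, 3, 4)

v_19(a) = 3 ≥ 1, so the series converges in ℤ_19 to 1/(1 − a) = 1/(1 − 541861) = -1/541860. Expand this rational in ℤ_19: compute digits iteratively via d_i = x_i mod 19, x_{i+1} = (x_i − d_i)/19. The first 5 digits are (1, 0, 0, 3, 4).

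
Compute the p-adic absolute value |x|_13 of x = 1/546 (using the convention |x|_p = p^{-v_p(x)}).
|1/546|_13 = 13

Step 1 — compute v_13(x) by factoring powers of 13 out of the numerator and denominator: v_13(1/546) = -1. Step 2 — apply |x|_p = p^{-v_p(x)} = 13^{1} = 13.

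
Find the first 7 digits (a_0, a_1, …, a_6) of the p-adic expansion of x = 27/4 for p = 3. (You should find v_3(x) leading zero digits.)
(a_0, …, a_6) = (0, 0, 0, 1, 2, 0, 2)

v_3(27/4) = 3, so a_0 = ... = a_2 = 0. Factor out: x = 3^3 · u with u = 1/4 a unit in ℤ_3. Expand u iteratively via a_{v+i} = u_i mod 3, u_{i+1} = (u_i − a_{v+i})/3:
  u_0 = 1/4;  a_3 = 1;  u_1 = (u_0 − 1)/3 = -1/4
  u_1 = -1/4;  a_4 = 2;  u_2 = (u_1 − 2)/3 = -3/4
  u_2 = -3/4;  a_5 = 0;  u_3 = (u_2 − 0)/3 = -1/4
  u_3 = -1/4;  a_6 = 2;  u_4 = (u_3 − 2)/3 = -3/4
Digits: (0, 0, 0, 1, 2, 0, 2).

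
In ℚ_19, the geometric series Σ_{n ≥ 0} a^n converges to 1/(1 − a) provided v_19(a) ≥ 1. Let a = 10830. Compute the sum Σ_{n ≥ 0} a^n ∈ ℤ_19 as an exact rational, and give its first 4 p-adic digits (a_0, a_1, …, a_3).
Σ a^n = 1/(1 − a) = -1/10829;  first 4 digits = (1, 0, 11, 1)

v_19(a) = 2 ≥ 1, so the series converges in ℤ_19 to 1/(1 − a) = 1/(1 − 10830) = -1/10829. Expand this rational in ℤ_19: compute digits iteratively via d_i = x_i mod 19, x_{i+1} = (x_i − d_i)/19. The first 4 digits are (1, 0, 11, 1).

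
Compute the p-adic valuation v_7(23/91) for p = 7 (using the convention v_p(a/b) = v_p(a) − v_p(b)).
v_7(23/91) = -1

Factor powers of 7 from the numerator and denominator of the reduced fraction: 23 = 7^0 · 23 and 91 = 7^1 · 13. Apply v_p(a/b) = v_p(a) − v_p(b): v_7(23/91) = 0 − 1 = -1.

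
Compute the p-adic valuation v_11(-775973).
v_11(-775973) = 4

v_11(n) is the largest exponent k such that 11^k divides n. Factor out: -775973 = -11^4 · 53. (Sign doesn't affect v_p.) So v_11(-775973) = 4.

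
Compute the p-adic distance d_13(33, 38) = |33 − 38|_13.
d_13(33, 38) = 1

Step 1 — x − y = 33 − 38 = -5. Step 2 — v_13(-5) = 0 (factor: -5 = −(13^0 · 5); the sign does not affect v_p). Step 3 — |x − y|_13 = 13^{0} = 1.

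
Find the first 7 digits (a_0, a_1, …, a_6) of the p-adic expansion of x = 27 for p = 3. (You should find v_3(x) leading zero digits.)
(a_0, …, a_6) = (0, 0, 0, 1, 0, 0, 0)

v_3(27) = 3, so a_0 = ... = a_2 = 0. Factor out: x = 3^3 · u with u = 1 a unit in ℤ_3. Expand u iteratively via a_{v+i} = u_i mod 3, u_{i+1} = (u_i − a_{v+i})/3:
  u_0 = 1;  a_3 = 1;  u_1 = (u_0 − 1)/3 = 0
  u_1 = 0;  a_4 = 0;  u_2 = (u_1 − 0)/3 = 0
  u_2 = 0;  a_5 = 0;  u_3 = (u_2 − 0)/3 = 0
  u_3 = 0;  a_6 = 0;  u_4 = (u_3 − 0)/3 = 0
Digits: (0, 0, 0, 1, 0, 0, 0).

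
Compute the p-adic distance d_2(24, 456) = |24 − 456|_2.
d_2(24, 456) = 1/16

Step 1 — x − y = 24 − 456 = -432. Step 2 — v_2(-432) = 4 (factor: -432 = −(2^4 · 27); the sign does not affect v_p). Step 3 — |x − y|_2 = 2^{-4} = 1/16.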